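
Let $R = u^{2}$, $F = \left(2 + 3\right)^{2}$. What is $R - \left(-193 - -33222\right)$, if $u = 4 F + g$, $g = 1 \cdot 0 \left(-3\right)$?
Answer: $-23029$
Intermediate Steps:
$g = 0$ ($g = 0 \left(-3\right) = 0$)
$F = 25$ ($F = 5^{2} = 25$)
$u = 100$ ($u = 4 \cdot 25 + 0 = 100 + 0 = 100$)
$R = 10000$ ($R = 100^{2} = 10000$)
$R - \left(-193 - -33222\right) = 10000 - \left(-193 - -33222\right) = 10000 - \left(-193 + 33222\right) = 10000 - 33029 = -23029$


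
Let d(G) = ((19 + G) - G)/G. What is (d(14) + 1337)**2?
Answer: 351075169/196 ≈ 1.7912e+6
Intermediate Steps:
d(G) = 19/G
(d(14) + 1337)**2 = (19/14 + 1337)**2 = (18737/14)**2 = 351075169/196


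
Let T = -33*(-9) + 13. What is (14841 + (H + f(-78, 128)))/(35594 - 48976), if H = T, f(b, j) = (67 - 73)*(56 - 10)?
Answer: -14875/13382 ≈ -1.1116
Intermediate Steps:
f(b, j) = -276 (f(b, j) = -6*46 = -276)
T = 310 (T = 297 + 13 = 310)
H = 310
(14841 + (H + f(-78, 128)))/(35594 - 48976) = (14841 + (310 - 276))/(35594 - 48976) = (14841 + 34)/(-13382) = 14875*(-1/13382) = -14875/13382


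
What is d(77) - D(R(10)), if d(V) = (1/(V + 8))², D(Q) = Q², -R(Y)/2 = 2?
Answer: -115599/7225 ≈ -16.000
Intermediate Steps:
R(Y) = -4 (R(Y) = -2*2 = -4)
d(V) = (8 + V)⁻² (d(V) = (1/(8 + V))² = (8 + V)⁻²)
d(77) - D(R(10)) = (8 + 77)⁻² - 1*(-4)² = 85⁻² - 1*16 = 1/7225 - 16 = -115599/7225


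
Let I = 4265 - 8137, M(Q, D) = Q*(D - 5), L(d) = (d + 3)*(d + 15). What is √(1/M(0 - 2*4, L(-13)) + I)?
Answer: I*√1548798/20 ≈ 62.225*I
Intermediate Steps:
L(d) = (3 + d)*(15 + d)
M(Q, D) = Q*(-5 + D)
I = -3872
√(1/M(0 - 2*4, L(-13)) + I) = √(1/((0 - 2*4)*(-5 + (45 + (-13)² + 18*(-13)))) - 3872) = √(1/((0 - 8)*(-5 + (45 + 169 - 234))) - 3872) = √(1/(-8*(-5 - 20)) - 3872) = √(1/(-8*(-25)) - 3872) = √(1/200 - 3872) = √(-774399/200) = I*√1548798/20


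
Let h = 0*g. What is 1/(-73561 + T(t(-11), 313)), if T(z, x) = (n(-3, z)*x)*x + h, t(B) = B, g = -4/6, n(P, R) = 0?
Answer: -1/73561 ≈ -1.3594e-5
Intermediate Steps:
g = -⅔ (g = -4*⅙ = -⅔ ≈ -0.66667)
h = 0 (h = 0*(-⅔) = 0)
T(z, x) = 0 (T(z, x) = (0*x)*x + 0 = 0*x + 0 = 0 + 0 = 0)
1/(-73561 + T(t(-11), 313)) = 1/(-73561 + 0) = 1/(-73561) = -1/73561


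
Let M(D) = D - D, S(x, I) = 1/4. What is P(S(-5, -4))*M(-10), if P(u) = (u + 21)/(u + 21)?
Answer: 0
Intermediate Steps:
S(x, I) = ¼
P(u) = 1 (P(u) = (21 + u)/(21 + u) = 1)
M(D) = 0
P(S(-5, -4))*M(-10) = 1*0 = 0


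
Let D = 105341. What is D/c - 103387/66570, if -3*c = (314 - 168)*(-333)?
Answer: 444755054/89902785 ≈ 4.9471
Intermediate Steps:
c = 16206 (c = -(314 - 168)*(-333)/3 = -146*(-333)/3 = -⅓*(-48618) = 16206)
D/c - 103387/66570 = 105341/16206 - 103387/66570 = 444755054/89902785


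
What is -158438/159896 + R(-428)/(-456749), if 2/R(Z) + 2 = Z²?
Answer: -3314055382528269/3344552439641732 ≈ -0.99088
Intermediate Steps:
R(Z) = 2/(-2 + Z²)
-158438/159896 + R(-428)/(-456749) = -158438/159896 + (2/(-2 + (-428)²))/(-456749) = -158438*1/159896 + (2/(-2 + 183184))*(-1/456749) = -79219/79948 + (2/183182)*(-1/456749) = -79219/79948 + (2*(1/183182))*(-1/456749) = -79219/79948 + (1/91591)*(-1/456749) = -79219/79948 - 1/41834097659 = -3314055382528269/3344552439641732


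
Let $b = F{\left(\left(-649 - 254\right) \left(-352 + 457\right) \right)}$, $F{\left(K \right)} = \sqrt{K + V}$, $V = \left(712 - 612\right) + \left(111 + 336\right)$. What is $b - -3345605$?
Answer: $3345605 + 2 i \sqrt{23567} \approx 3.3456 \cdot 10^{6} + 307.03 i$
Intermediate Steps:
$V = 547$ ($V = 100 + 447 = 547$)
$F{\left(K \right)} = \sqrt{547 + K}$ ($F{\left(K \right)} = \sqrt{K + 547} = \sqrt{547 + K}$)
$b = 2 i \sqrt{23567}$ ($b = \sqrt{547 + \left(-649 - 254\right) \left(-352 + 457\right)} = \sqrt{547 - 94815} = \sqrt{-94268} = 2 i \sqrt{23567} \approx 307.03 i$)
$b - -3345605 = 2 i \sqrt{23567} - -3345605 = 2 i \sqrt{23567} + 3345605 = 3345605 + 2 i \sqrt{23567}$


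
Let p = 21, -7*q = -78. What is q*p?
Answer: 234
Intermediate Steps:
q = 78/7 (q = -⅐*(-78) = 78/7 ≈ 11.143)
q*p = (78/7)*21 = 234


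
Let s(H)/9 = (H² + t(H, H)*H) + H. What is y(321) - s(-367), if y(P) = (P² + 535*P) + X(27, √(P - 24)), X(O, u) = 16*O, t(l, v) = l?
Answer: -2145891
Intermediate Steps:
y(P) = 432 + P² + 535*P (y(P) = (P² + 535*P) + 16*27 = (P² + 535*P) + 432 = 432 + P² + 535*P)
s(H) = 9*H + 18*H² (s(H) = 9*((H² + H*H) + H) = 9*((H² + H²) + H) = 9*(2*H² + H) = 9*(H + 2*H²) = 9*H + 18*H²)
y(321) - s(-367) = (432 + 321² + 535*321) - 9*(-367)*(1 + 2*(-367)) = (432 + 103041 + 171735) - 9*(-367)*(1 - 734) = 275208 - 9*(-367)*(-733) = 275208 - 1*2421099 = 275208 - 2421099 = -2145891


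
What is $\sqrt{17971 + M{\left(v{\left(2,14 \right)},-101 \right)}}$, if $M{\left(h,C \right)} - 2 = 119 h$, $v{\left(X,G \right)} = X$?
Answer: $\sqrt{18211} \approx 134.95$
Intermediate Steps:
$M{\left(h,C \right)} = 2 + 119 h$
$\sqrt{17971 + M{\left(v{\left(2,14 \right)},-101 \right)}} = \sqrt{17971 + \left(2 + 119 \cdot 2\right)} = \sqrt{17971 + \left(2 + 238\right)} = \sqrt{17971 + 240} = \sqrt{18211}$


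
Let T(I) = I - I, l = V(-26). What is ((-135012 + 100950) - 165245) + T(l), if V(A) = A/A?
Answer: -199307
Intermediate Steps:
V(A) = 1
l = 1
T(I) = 0
((-135012 + 100950) - 165245) + T(l) = ((-135012 + 100950) - 165245) + 0 = (-34062 - 165245) + 0 = -199307 + 0 = -199307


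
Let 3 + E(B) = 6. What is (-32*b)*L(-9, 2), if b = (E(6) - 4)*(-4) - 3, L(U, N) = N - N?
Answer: 0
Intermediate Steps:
E(B) = 3 (E(B) = -3 + 6 = 3)
L(U, N) = 0
b = 1 (b = (3 - 4)*(-4) - 3 = -1*(-4) - 3 = 4 - 3 = 1)
(-32*b)*L(-9, 2) = -32*1*0 = -32*0 = 0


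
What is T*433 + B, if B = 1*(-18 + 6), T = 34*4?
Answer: 58876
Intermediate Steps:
T = 136
B = -12 (B = 1*(-12) = -12)
T*433 + B = 136*433 - 12 = 58888 - 12 = 58876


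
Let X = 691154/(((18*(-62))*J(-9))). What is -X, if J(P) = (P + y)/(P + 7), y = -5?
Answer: 345577/3906 ≈ 88.473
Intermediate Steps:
J(P) = (-5 + P)/(7 + P) (J(P) = (P - 5)/(P + 7) = (-5 + P)/(7 + P))
X = -345577/3906 (X = 691154/(((18*(-62))*((-5 - 9)/(7 - 9)))) = 691154/((-1116*(-14)/(-2))) = 691154/((-(-558)*(-14))) = 691154/((-1116*7)) = 691154/(-7812) = 691154*(-1/7812) = -345577/3906 ≈ -88.473)
-X = -1*(-345577/3906) = 345577/3906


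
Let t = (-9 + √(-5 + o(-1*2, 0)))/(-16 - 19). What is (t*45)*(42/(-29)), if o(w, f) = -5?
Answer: -486/29 + 54*I*√10/29 ≈ -16.759 + 5.8884*I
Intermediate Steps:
t = 9/35 - I*√10/35 (t = (-9 + √(-5 - 5))/(-16 - 19) = (-9 + √(-10))/(-35) = (-9 + I*√10)*(-1/35) = 9/35 - I*√10/35 ≈ 0.25714 - 0.090351*I)
(t*45)*(42/(-29)) = ((9/35 - I*√10/35)*45)*(42/(-29)) = (81/7 - 9*I*√10/7)*(42*(-1/29)) = (81/7 - 9*I*√10/7)*(-42/29) = -486/29 + 54*I*√10/29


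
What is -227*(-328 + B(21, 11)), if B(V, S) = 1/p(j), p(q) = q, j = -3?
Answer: 223595/3 ≈ 74532.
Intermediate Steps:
B(V, S) = -⅓ (B(V, S) = 1/(-3) = -⅓)
-227*(-328 + B(21, 11)) = -227*(-328 - ⅓) = -227*(-985/3) = 223595/3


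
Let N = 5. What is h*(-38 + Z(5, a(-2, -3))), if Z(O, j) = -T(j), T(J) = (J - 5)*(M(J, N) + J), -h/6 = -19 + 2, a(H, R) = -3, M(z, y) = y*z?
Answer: -18564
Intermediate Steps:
h = 102 (h = -6*(-19 + 2) = -6*(-17) = 102)
T(J) = 6*J*(-5 + J) (T(J) = (J - 5)*(5*J + J) = (-5 + J)*(6*J) = 6*J*(-5 + J))
Z(O, j) = -6*j*(-5 + j)
h*(-38 + Z(5, a(-2, -3))) = 102*(-38 + 6*(-3)*(5 - 1*(-3))) = 102*(-38 + 6*(-3)*(5 + 3)) = 102*(-38 + 6*(-3)*8) = 102*(-38 - 144) = 102*(-182) = -18564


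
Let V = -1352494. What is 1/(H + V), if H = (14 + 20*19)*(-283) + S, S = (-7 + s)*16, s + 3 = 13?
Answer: -1/1463948 ≈ -6.8308e-7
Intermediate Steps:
s = 10 (s = -3 + 13 = 10)
S = 48 (S = (-7 + 10)*16 = 3*16 = 48)
H = -111454 (H = (14 + 20*19)*(-283) + 48 = (14 + 380)*(-283) + 48 = 394*(-283) + 48 = -111502 + 48 = -111454)
1/(H + V) = 1/(-111454 - 1352494) = 1/(-1463948) = -1/1463948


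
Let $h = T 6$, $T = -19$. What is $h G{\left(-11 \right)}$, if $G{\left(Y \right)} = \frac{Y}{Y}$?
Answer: $-114$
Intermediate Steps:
$G{\left(Y \right)} = 1$
$h = -114$ ($h = \left(-19\right) 6 = -114$)
$h G{\left(-11 \right)} = \left(-114\right) 1 = -114$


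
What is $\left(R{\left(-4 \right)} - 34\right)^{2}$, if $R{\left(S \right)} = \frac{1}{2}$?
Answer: $\frac{4489}{4} \approx 1122.3$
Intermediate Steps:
$R{\left(S \right)} = \frac{1}{2}$
$\left(R{\left(-4 \right)} - 34\right)^{2} = \left(\frac{1}{2} - 34\right)^{2} = \left(- \frac{67}{2}\right)^{2} = \frac{4489}{4}$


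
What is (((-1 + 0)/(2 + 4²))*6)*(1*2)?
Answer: -⅔ ≈ -0.66667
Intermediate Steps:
(((-1 + 0)/(2 + 4²))*6)*(1*2) = (-1/(2 + 16)*6)*2 = (-1/18*6)*2 = (-1*1/18*6)*2 = -1/18*6*2 = -⅓*2 = -⅔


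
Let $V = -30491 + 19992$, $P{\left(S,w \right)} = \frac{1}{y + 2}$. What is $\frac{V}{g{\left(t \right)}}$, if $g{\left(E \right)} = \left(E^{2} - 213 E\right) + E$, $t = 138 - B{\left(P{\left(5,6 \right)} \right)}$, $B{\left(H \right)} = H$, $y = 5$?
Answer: $\frac{514451}{500835} \approx 1.0272$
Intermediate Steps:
$P{\left(S,w \right)} = \frac{1}{7}$ ($P{\left(S,w \right)} = \frac{1}{5 + 2} = \frac{1}{7}$)
$t = \frac{965}{7}$ ($t = 138 - \frac{1}{7} = \frac{965}{7} \approx 137.86$)
$g{\left(E \right)} = E^{2} - 212 E$
$V = -10499$
$\frac{V}{g{\left(t \right)}} = - \frac{10499}{\frac{965}{7} \left(-212 + \frac{965}{7}\right)} = - \frac{10499}{\frac{965}{7} \left(- \frac{519}{7}\right)} = - \frac{10499}{- \frac{500835}{49}} = \left(-10499\right) \left(- \frac{49}{500835}\right) = \frac{514451}{500835}$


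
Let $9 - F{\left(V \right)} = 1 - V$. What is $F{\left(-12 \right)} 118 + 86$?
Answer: $-386$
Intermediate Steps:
$F{\left(V \right)} = 8 + V$ ($F{\left(V \right)} = 9 - \left(1 - V\right) = 9 + \left(-1 + V\right) = 8 + V$)
$F{\left(-12 \right)} 118 + 86 = \left(8 - 12\right) 118 + 86 = \left(-4\right) 118 + 86 = -472 + 86 = -386$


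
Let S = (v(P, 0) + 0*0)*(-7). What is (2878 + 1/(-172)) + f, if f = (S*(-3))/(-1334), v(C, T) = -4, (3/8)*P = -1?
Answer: 330182229/114724 ≈ 2878.1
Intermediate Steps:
P = -8/3 (P = (8/3)*(-1) = -8/3 ≈ -2.6667)
S = 28 (S = (-4 + 0*0)*(-7) = (-4 + 0)*(-7) = -4*(-7) = 28)
f = 42/667 (f = (28*(-3))/(-1334) = -84*(-1/1334) = 42/667 ≈ 0.062968)
(2878 + 1/(-172)) + f = (2878 + 1/(-172)) + 42/667 = (2878 - 1/172) + 42/667 = 495015/172 + 42/667 = 330182229/114724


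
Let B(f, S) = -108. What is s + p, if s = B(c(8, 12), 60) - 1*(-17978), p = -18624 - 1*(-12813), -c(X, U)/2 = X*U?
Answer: 12059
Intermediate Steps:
c(X, U) = -2*U*X (c(X, U) = -2*X*U = -2*U*X)
p = -5811 (p = -18624 + 12813 = -5811)
s = 17870 (s = -108 - 1*(-17978) = -108 + 17978 = 17870)
s + p = 17870 - 5811 = 12059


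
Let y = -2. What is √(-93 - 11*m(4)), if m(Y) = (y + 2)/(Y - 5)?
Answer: I*√93 ≈ 9.6436*I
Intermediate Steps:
m(Y) = 0 (m(Y) = (-2 + 2)/(Y - 5) = 0/(-5 + Y) = 0)
√(-93 - 11*m(4)) = √(-93 - 11*0) = √(-93 + 0) = √(-93) = I*√93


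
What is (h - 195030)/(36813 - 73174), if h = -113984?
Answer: 309014/36361 ≈ 8.4985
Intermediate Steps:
(h - 195030)/(36813 - 73174) = (-113984 - 195030)/(36813 - 73174) = -309014/(-36361) = -309014*(-1/36361) = 309014/36361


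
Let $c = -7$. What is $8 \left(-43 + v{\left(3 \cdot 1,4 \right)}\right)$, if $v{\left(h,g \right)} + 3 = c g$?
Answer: $-592$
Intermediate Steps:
$v{\left(h,g \right)} = -3 - 7 g$
$8 \left(-43 + v{\left(3 \cdot 1,4 \right)}\right) = 8 \left(-43 - 31\right) = 8 \left(-74\right) = -592$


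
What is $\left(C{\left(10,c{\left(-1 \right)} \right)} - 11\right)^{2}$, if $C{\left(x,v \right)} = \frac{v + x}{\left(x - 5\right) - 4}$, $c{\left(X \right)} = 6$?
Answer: $25$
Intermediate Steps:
$C{\left(x,v \right)} = \frac{v + x}{-9 + x}$ ($C{\left(x,v \right)} = \frac{v + x}{\left(-5 + x\right) - 4} = \frac{v + x}{-9 + x}$)
$\left(C{\left(10,c{\left(-1 \right)} \right)} - 11\right)^{2} = \left(\frac{6 + 10}{-9 + 10} - 11\right)^{2} = \left(1^{-1} \cdot 16 - 11\right)^{2} = \left(1 \cdot 16 - 11\right)^{2} = \left(16 - 11\right)^{2} = 5^{2} = 25$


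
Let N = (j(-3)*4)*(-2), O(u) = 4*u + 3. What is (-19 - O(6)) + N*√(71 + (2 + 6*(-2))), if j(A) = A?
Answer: -46 + 24*√61 ≈ 141.45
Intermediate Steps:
O(u) = 3 + 4*u
N = 24 (N = -3*4*(-2) = -12*(-2) = 24)
(-19 - O(6)) + N*√(71 + (2 + 6*(-2))) = (-19 - (3 + 4*6)) + 24*√(71 + (2 + 6*(-2))) = (-19 - (3 + 24)) + 24*√(71 + (2 - 12)) = (-19 - 1*27) + 24*√(71 - 10) = (-19 - 27) + 24*√61 = -46 + 24*√61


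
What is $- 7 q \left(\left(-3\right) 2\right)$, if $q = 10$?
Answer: $420$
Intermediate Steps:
$- 7 q \left(\left(-3\right) 2\right) = \left(-7\right) 10 \left(\left(-3\right) 2\right) = \left(-70\right) \left(-6\right) = 420$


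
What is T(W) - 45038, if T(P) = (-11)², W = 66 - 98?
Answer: -44917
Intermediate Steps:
W = -32
T(P) = 121
T(W) - 45038 = 121 - 45038 = -44917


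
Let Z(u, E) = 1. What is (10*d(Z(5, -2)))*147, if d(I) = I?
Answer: 1470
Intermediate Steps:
(10*d(Z(5, -2)))*147 = (10*1)*147 = 10*147 = 1470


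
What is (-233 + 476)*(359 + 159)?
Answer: 125874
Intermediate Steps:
(-233 + 476)*(359 + 159) = 243*518 = 125874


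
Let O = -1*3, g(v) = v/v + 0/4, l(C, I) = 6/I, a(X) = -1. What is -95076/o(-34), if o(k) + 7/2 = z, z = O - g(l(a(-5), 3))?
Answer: 63384/5 ≈ 12677.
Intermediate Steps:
g(v) = 1 (g(v) = 1 + 0*(¼) = 1 + 0 = 1)
O = -3
z = -4 (z = -3 - 1*1 = -3 - 1 = -4)
o(k) = -15/2 (o(k) = -7/2 - 4 = -15/2)
-95076/o(-34) = -95076/(-15/2) = -95076*(-2/15) = 63384/5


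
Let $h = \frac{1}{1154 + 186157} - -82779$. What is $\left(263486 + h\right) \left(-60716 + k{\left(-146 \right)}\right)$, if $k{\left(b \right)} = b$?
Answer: $- \frac{3947463272784592}{187311} \approx -2.1074 \cdot 10^{10}$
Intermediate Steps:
$h = \frac{15505417270}{187311}$ ($h = \frac{1}{187311} + 82779 = \frac{15505417270}{187311} \approx 82779.0$)
$\left(263486 + h\right) \left(-60716 + k{\left(-146 \right)}\right) = \left(263486 + \frac{15505417270}{187311}\right) \left(-60716 - 146\right) = \frac{64859243416}{187311} \left(-60862\right) = - \frac{3947463272784592}{187311}$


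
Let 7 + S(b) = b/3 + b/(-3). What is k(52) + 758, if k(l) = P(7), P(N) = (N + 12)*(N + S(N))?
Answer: 758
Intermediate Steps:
S(b) = -7 (S(b) = -7 + (b/3 + b/(-3)) = -7 + (b*(1/3) + b*(-1/3)) = -7 + (b/3 - b/3) = -7 + 0 = -7)
P(N) = (-7 + N)*(12 + N) (P(N) = (N + 12)*(N - 7) = (12 + N)*(-7 + N) = (-7 + N)*(12 + N))
k(l) = 0 (k(l) = -84 + 7**2 + 5*7 = -84 + 49 + 35 = 0)
k(52) + 758 = 0 + 758 = 758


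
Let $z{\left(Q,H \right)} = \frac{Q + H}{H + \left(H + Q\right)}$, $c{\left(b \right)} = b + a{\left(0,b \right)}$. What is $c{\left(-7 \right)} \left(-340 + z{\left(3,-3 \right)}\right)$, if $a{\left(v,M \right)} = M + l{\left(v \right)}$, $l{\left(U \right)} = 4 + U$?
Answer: $3400$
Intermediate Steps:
$a{\left(v,M \right)} = 4 + M + v$ ($a{\left(v,M \right)} = M + \left(4 + v\right) = 4 + M + v$)
$c{\left(b \right)} = 4 + 2 b$ ($c{\left(b \right)} = b + \left(4 + b + 0\right) = b + \left(4 + b\right) = 4 + 2 b$)
$z{\left(Q,H \right)} = \frac{H + Q}{Q + 2 H}$
$c{\left(-7 \right)} \left(-340 + z{\left(3,-3 \right)}\right) = \left(4 + 2 \left(-7\right)\right) \left(-340 + \frac{-3 + 3}{3 + 2 \left(-3\right)}\right) = \left(4 - 14\right) \left(-340 + \frac{1}{3 - 6} \cdot 0\right) = - 10 \left(-340 + \frac{1}{-3} \cdot 0\right) = - 10 \left(-340 - 0\right) = - 10 \left(-340 + 0\right) = \left(-10\right) \left(-340\right) = 3400$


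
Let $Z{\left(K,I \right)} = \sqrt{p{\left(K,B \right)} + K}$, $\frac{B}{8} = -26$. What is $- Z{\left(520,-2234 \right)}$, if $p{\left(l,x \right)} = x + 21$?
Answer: $- 3 \sqrt{37} \approx -18.248$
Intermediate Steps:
$B = -208$ ($B = 8 \left(-26\right) = -208$)
$p{\left(l,x \right)} = 21 + x$
$Z{\left(K,I \right)} = \sqrt{-187 + K}$ ($Z{\left(K,I \right)} = \sqrt{\left(21 - 208\right) + K} = \sqrt{-187 + K}$)
$- Z{\left(520,-2234 \right)} = - \sqrt{-187 + 520} = - \sqrt{333} = - 3 \sqrt{37}$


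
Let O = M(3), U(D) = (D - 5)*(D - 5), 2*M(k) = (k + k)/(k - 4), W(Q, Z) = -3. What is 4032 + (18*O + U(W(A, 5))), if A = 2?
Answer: 4042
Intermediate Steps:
M(k) = k/(-4 + k) (M(k) = ((k + k)/(k - 4))/2 = ((2*k)/(-4 + k))/2 = (2*k/(-4 + k))/2 = k/(-4 + k))
U(D) = (-5 + D)² (U(D) = (-5 + D)*(-5 + D) = (-5 + D)²)
O = -3 (O = 3/(-4 + 3) = 3/(-1) = 3*(-1) = -3)
4032 + (18*O + U(W(A, 5))) = 4032 + (18*(-3) + (-5 - 3)²) = 4032 + (-54 + (-8)²) = 4032 + (-54 + 64) = 4032 + 10 = 4042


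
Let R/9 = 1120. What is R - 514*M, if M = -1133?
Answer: 592442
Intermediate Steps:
R = 10080 (R = 9*1120 = 10080)
R - 514*M = 10080 - 514*(-1133) = 10080 + 582362 = 592442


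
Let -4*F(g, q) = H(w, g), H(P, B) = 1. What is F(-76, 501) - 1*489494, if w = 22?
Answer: -1957977/4 ≈ -4.8949e+5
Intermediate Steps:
F(g, q) = -¼ (F(g, q) = -¼*1 = -¼)
F(-76, 501) - 1*489494 = -¼ - 1*489494 = -¼ - 489494 = -1957977/4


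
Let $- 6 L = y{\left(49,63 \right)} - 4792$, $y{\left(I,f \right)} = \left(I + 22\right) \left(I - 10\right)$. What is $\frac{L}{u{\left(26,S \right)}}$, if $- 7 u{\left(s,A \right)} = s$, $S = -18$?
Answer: $- \frac{14161}{156} \approx -90.776$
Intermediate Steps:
$y{\left(I,f \right)} = \left(-10 + I\right) \left(22 + I\right)$ ($y{\left(I,f \right)} = \left(22 + I\right) \left(-10 + I\right) = \left(-10 + I\right) \left(22 + I\right)$)
$u{\left(s,A \right)} = - \frac{s}{7}$
$L = \frac{2023}{6}$ ($L = - \frac{\left(-220 + 49^{2} + 12 \cdot 49\right) - 4792}{6} = - \frac{\left(-220 + 2401 + 588\right) - 4792}{6} = - \frac{2769 - 4792}{6} = \left(- \frac{1}{6}\right) \left(-2023\right) = \frac{2023}{6} \approx 337.17$)
$\frac{L}{u{\left(26,S \right)}} = \frac{2023}{6 \left(\left(- \frac{1}{7}\right) 26\right)} = \frac{2023}{6 \left(- \frac{26}{7}\right)} = \frac{2023}{6} \left(- \frac{7}{26}\right) = - \frac{14161}{156}$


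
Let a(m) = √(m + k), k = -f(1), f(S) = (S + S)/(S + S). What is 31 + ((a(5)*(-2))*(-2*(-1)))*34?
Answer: -241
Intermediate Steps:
f(S) = 1 (f(S) = (2*S)/((2*S)) = (2*S)*(1/(2*S)) = 1)
k = -1 (k = -1*1 = -1)
a(m) = √(-1 + m) (a(m) = √(m - 1) = √(-1 + m))
31 + ((a(5)*(-2))*(-2*(-1)))*34 = 31 + ((√(-1 + 5)*(-2))*(-2*(-1)))*34 = 31 + ((√4*(-2))*2)*34 = 31 + ((2*(-2))*2)*34 = 31 - 4*2*34 = 31 - 8*34 = 31 - 272 = -241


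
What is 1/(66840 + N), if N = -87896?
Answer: -1/21056 ≈ -4.7492e-5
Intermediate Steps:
1/(66840 + N) = 1/(66840 - 87896) = 1/(-21056) = -1/21056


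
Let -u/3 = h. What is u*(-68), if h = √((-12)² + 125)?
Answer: 204*√269 ≈ 3345.8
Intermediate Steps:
h = √269 (h = √(144 + 125) = √269 ≈ 16.401)
u = -3*√269 ≈ -49.204
u*(-68) = -3*√269*(-68) = 204*√269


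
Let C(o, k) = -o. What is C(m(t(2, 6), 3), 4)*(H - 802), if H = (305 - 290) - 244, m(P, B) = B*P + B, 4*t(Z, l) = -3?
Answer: 3093/4 ≈ 773.25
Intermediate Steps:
t(Z, l) = -¾ (t(Z, l) = (¼)*(-3) = -¾)
m(P, B) = B + B*P
H = -229 (H = 15 - 244 = -229)
C(m(t(2, 6), 3), 4)*(H - 802) = (-3*(1 - ¾))*(-229 - 802) = -3/4*(-1031) = -1*¾*(-1031) = -¾*(-1031) = 3093/4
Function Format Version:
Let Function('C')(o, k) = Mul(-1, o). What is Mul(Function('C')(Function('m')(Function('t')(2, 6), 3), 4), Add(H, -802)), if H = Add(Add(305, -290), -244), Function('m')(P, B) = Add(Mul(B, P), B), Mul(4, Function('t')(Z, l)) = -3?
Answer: Rational(3093, 4) ≈ 773.25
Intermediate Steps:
Function('t')(Z, l) = Rational(-3, 4) (Function('t')(Z, l) = Mul(Rational(1, 4), -3) = Rational(-3, 4))
Function('m')(P, B) = Add(B, Mul(B, P))
H = -229 (H = Add(15, -244) = -229)
Mul(Function('C')(Function('m')(Function('t')(2, 6), 3), 4), Add(H, -802)) = Mul(Mul(-1, Mul(3, Add(1, Rational(-3, 4)))), Add(-229, -802)) = Mul(Mul(-1, Mul(3, Rational(1, 4))), -1031) = Mul(Mul(-1, Rational(3, 4)), -1031) = Mul(Rational(-3, 4), -1031) = Rational(3093, 4)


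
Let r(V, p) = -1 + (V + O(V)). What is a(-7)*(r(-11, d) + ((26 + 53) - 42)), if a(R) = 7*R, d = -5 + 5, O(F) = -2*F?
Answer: -2303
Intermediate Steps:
d = 0
r(V, p) = -1 - V (r(V, p) = -1 + (V - 2*V) = -1 - V)
a(-7)*(r(-11, d) + ((26 + 53) - 42)) = (7*(-7))*((-1 - 1*(-11)) + ((26 + 53) - 42)) = -49*((-1 + 11) + (79 - 42)) = -49*(10 + 37) = -49*47 = -2303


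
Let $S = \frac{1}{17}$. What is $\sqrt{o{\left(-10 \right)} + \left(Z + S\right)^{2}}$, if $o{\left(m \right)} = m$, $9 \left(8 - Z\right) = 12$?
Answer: $\frac{\sqrt{91639}}{51} \approx 5.9357$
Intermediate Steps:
$Z = \frac{20}{3}$ ($Z = 8 - \frac{4}{3} = \frac{20}{3} \approx 6.6667$)
$S = \frac{1}{17} \approx 0.058824$
$\sqrt{o{\left(-10 \right)} + \left(Z + S\right)^{2}} = \sqrt{-10 + \left(\frac{20}{3} + \frac{1}{17}\right)^{2}} = \sqrt{-10 + \left(\frac{343}{51}\right)^{2}} = \sqrt{-10 + \frac{117649}{2601}} = \sqrt{\frac{91639}{2601}} = \frac{\sqrt{91639}}{51}$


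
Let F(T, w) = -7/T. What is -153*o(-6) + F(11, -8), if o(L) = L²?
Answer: -60595/11 ≈ -5508.6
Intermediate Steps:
-153*o(-6) + F(11, -8) = -153*(-6)² - 7/11 = -153*36 - 7*1/11 = -5508 - 7/11 = -60595/11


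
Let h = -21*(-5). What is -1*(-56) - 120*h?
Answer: -12544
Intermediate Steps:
h = 105
-1*(-56) - 120*h = -1*(-56) - 120*105 = 56 - 12600 = -12544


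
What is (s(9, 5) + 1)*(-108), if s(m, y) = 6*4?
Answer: -2700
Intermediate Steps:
s(m, y) = 24
(s(9, 5) + 1)*(-108) = (24 + 1)*(-108) = 25*(-108) = -2700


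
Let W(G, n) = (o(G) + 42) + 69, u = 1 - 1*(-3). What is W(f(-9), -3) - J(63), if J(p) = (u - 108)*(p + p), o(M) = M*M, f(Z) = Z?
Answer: 13296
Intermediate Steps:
u = 4 (u = 1 + 3 = 4)
o(M) = M²
J(p) = -208*p (J(p) = (4 - 108)*(p + p) = -208*p)
W(G, n) = 111 + G² (W(G, n) = (G² + 42) + 69 = (42 + G²) + 69 = 111 + G²)
W(f(-9), -3) - J(63) = (111 + (-9)²) - (-208)*63 = (111 + 81) - 1*(-13104) = 192 + 13104 = 13296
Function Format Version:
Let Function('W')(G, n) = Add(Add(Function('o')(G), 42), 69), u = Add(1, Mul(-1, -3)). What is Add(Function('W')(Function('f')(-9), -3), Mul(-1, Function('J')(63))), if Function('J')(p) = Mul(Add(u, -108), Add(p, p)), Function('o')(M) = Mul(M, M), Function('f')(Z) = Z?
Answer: 13296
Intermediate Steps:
u = 4 (u = Add(1, 3) = 4)
Function('o')(M) = Pow(M, 2)
Function('J')(p) = Mul(-208, p) (Function('J')(p) = Mul(Add(4, -108), Add(p, p)) = Mul(-104, Mul(2, p)) = Mul(-208, p))
Function('W')(G, n) = Add(111, Pow(G, 2)) (Function('W')(G, n) = Add(Add(Pow(G, 2), 42), 69) = Add(Add(42, Pow(G, 2)), 69) = Add(111, Pow(G, 2)))
Add(Function('W')(Function('f')(-9), -3), Mul(-1, Function('J')(63))) = Add(Add(111, Pow(-9, 2)), Mul(-1, Mul(-208, 63))) = Add(Add(111, 81), Mul(-1, -13104)) = Add(192, 13104) = 13296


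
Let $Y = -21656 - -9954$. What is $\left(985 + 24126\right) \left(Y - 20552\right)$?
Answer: $-809930194$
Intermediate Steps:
$Y = -11702$ ($Y = -21656 + 9954 = -11702$)
$\left(985 + 24126\right) \left(Y - 20552\right) = \left(985 + 24126\right) \left(-11702 - 20552\right) = 25111 \left(-11702 - 20552\right) = 25111 \left(-32254\right) = -809930194$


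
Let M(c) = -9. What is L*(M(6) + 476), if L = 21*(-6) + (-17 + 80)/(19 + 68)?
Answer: -1696611/29 ≈ -58504.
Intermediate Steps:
L = -3633/29 (L = -126 + 63/87 = -126 + 63*(1/87) = -126 + 21/29 = -3633/29 ≈ -125.28)
L*(M(6) + 476) = -3633*(-9 + 476)/29 = -3633/29*467 = -1696611/29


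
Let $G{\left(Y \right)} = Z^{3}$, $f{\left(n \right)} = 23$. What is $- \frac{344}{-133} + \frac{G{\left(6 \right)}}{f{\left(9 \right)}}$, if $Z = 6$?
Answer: $\frac{36640}{3059} \approx 11.978$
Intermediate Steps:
$G{\left(Y \right)} = 216$ ($G{\left(Y \right)} = 6^{3} = 216$)
$- \frac{344}{-133} + \frac{G{\left(6 \right)}}{f{\left(9 \right)}} = - \frac{344}{-133} + \frac{216}{23} = \left(-344\right) \left(- \frac{1}{133}\right) + 216 \cdot \frac{1}{23} = \frac{344}{133} + \frac{216}{23} = \frac{36640}{3059}$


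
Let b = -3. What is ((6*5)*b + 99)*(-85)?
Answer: -765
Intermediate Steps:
((6*5)*b + 99)*(-85) = ((6*5)*(-3) + 99)*(-85) = (30*(-3) + 99)*(-85) = (-90 + 99)*(-85) = 9*(-85) = -765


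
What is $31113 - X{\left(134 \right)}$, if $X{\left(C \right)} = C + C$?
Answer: $30845$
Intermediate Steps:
$X{\left(C \right)} = 2 C$
$31113 - X{\left(134 \right)} = 31113 - 2 \cdot 134 = 31113 - 268 = 30845$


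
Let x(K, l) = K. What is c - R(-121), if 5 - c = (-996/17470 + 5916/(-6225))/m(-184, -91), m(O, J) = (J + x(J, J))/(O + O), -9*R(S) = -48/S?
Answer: 847913243693/119745450825 ≈ 7.0810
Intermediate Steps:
R(S) = 16/(3*S) (R(S) = -(-16)/(3*S) = 16/(3*S))
m(O, J) = J/O (m(O, J) = (J + J)/(O + O) = (2*J)/((2*O)) = (2*J)*(1/(2*O)) = J/O)
c = 2321309111/329877275 (c = 5 - (-996/17470 + 5916/(-6225))/((-91/(-184))) = 5 - (-996*1/17470 + 5916*(-1/6225))/((-91*(-1/184))) = 5 - (-498/8735 - 1972/2075)/91/184 = 5 - (-3651754)*184/(3625025*91) = 5 - 1*(-671922736/329877275) = 5 + 671922736/329877275 = 2321309111/329877275 ≈ 7.0369)
c - R(-121) = 2321309111/329877275 - 16/(3*(-121)) = 2321309111/329877275 - 16*(-1)/(3*121) = 2321309111/329877275 - 1*(-16/363) = 2321309111/329877275 + 16/363 = 847913243693/119745450825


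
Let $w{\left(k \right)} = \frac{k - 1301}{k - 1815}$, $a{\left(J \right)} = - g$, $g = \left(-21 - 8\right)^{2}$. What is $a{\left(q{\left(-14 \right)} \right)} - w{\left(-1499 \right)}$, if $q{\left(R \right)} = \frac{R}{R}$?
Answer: $- \frac{1394937}{1657} \approx -841.84$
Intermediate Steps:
$q{\left(R \right)} = 1$
$g = 841$ ($g = \left(-29\right)^{2} = 841$)
$a{\left(J \right)} = -841$ ($a{\left(J \right)} = \left(-1\right) 841 = -841$)
$w{\left(k \right)} = \frac{-1301 + k}{-1815 + k}$
$a{\left(q{\left(-14 \right)} \right)} - w{\left(-1499 \right)} = -841 - \frac{-1301 - 1499}{-1815 - 1499} = -841 - \frac{1}{-3314} \left(-2800\right) = -841 - \left(- \frac{1}{3314}\right) \left(-2800\right) = -841 - \frac{1400}{1657} = - \frac{1394937}{1657}$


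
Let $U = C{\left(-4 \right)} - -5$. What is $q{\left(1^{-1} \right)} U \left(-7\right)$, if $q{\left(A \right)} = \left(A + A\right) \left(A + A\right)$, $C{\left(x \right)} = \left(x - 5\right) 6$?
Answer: $1372$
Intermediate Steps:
$C{\left(x \right)} = -30 + 6 x$ ($C{\left(x \right)} = \left(-5 + x\right) 6 = -30 + 6 x$)
$q{\left(A \right)} = 4 A^{2}$ ($q{\left(A \right)} = 2 A 2 A = 4 A^{2}$)
$U = -49$ ($U = \left(-30 + 6 \left(-4\right)\right) - -5 = \left(-30 - 24\right) + 5 = -54 + 5 = -49$)
$q{\left(1^{-1} \right)} U \left(-7\right) = 4 \left(1^{-1}\right)^{2} \left(-49\right) \left(-7\right) = 4 \cdot 1^{2} \left(-49\right) \left(-7\right) = 4 \cdot 1 \left(-49\right) \left(-7\right) = 4 \left(-49\right) \left(-7\right) = \left(-196\right) \left(-7\right) = 1372$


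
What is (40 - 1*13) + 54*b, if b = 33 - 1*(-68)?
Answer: 5481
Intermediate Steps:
b = 101 (b = 33 + 68 = 101)
(40 - 1*13) + 54*b = (40 - 1*13) + 54*101 = (40 - 13) + 5454 = 27 + 5454 = 5481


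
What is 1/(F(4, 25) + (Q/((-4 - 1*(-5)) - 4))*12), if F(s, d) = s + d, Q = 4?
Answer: 1/13 ≈ 0.076923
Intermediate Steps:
F(s, d) = d + s
1/(F(4, 25) + (Q/((-4 - 1*(-5)) - 4))*12) = 1/((25 + 4) + (4/((-4 - 1*(-5)) - 4))*12) = 1/(29 + (4/((-4 + 5) - 4))*12) = 1/(29 + (4/(1 - 4))*12) = 1/(29 + (4/(-3))*12) = 1/(29 - ⅓*4*12) = 1/(29 - 4/3*12) = 1/(29 - 16) = 1/13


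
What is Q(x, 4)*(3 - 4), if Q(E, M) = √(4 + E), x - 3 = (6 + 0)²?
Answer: -√43 ≈ -6.5574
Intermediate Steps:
x = 39 (x = 3 + (6 + 0)² = 3 + 6² = 3 + 36 = 39)
Q(x, 4)*(3 - 4) = √(4 + 39)*(3 - 4) = √43*(-1) = -√43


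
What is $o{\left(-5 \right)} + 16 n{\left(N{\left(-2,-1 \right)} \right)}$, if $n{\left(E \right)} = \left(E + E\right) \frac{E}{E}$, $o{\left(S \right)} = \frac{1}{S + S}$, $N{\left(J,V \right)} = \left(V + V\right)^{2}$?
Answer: $\frac{1279}{10} \approx 127.9$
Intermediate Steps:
$N{\left(J,V \right)} = 4 V^{2}$ ($N{\left(J,V \right)} = \left(2 V\right)^{2} = 4 V^{2}$)
$o{\left(S \right)} = \frac{1}{2 S}$
$n{\left(E \right)} = 2 E$ ($n{\left(E \right)} = 2 E 1 = 2 E$)
$o{\left(-5 \right)} + 16 n{\left(N{\left(-2,-1 \right)} \right)} = \frac{1}{2 \left(-5\right)} + 16 \cdot 2 \cdot 4 \left(-1\right)^{2} = \frac{1}{2} \left(- \frac{1}{5}\right) + 16 \cdot 2 \cdot 4 \cdot 1 = - \frac{1}{10} + 16 \cdot 2 \cdot 4 = - \frac{1}{10} + 16 \cdot 8 = - \frac{1}{10} + 128 = \frac{1279}{10}$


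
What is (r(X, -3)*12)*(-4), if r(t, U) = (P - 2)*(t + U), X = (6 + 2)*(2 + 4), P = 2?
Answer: 0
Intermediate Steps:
X = 48 (X = 8*6 = 48)
r(t, U) = 0 (r(t, U) = (2 - 2)*(t + U) = 0*(U + t) = 0)
(r(X, -3)*12)*(-4) = (0*12)*(-4) = 0*(-4) = 0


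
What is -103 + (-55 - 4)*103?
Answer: -6180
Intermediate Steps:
-103 + (-55 - 4)*103 = -103 - 59*103 = -103 - 6077 = -6180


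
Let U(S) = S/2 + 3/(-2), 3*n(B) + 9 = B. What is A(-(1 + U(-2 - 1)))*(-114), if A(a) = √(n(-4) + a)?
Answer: -38*I*√21 ≈ -174.14*I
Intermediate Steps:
n(B) = -3 + B/3
U(S) = -3/2 + S/2 (U(S) = S*(½) + 3*(-½) = S/2 - 3/2 = -3/2 + S/2)
A(a) = √(-13/3 + a) (A(a) = √((-3 + (⅓)*(-4)) + a) = √((-3 - 4/3) + a) = √(-13/3 + a))
A(-(1 + U(-2 - 1)))*(-114) = (√(-39 + 9*(-(1 + (-3/2 + (-2 - 1)/2))))/3)*(-114) = (√(-39 + 9*(-(1 + (-3/2 + (½)*(-3)))))/3)*(-114) = (√(-39 + 9*(-(1 + (-3/2 - 3/2))))/3)*(-114) = (√(-39 + 9*(-(1 - 3)))/3)*(-114) = (√(-39 + 9*(-1*(-2)))/3)*(-114) = (√(-39 + 9*2)/3)*(-114) = (√(-39 + 18)/3)*(-114) = (√(-21)/3)*(-114) = ((I*√21)/3)*(-114) = (I*√21/3)*(-114) = -38*I*√21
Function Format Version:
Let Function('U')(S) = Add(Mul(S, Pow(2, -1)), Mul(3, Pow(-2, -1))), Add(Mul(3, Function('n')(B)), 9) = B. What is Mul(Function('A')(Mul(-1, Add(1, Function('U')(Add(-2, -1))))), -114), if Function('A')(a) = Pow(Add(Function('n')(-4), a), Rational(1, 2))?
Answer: Mul(-38, I, Pow(21, Rational(1, 2))) ≈ Mul(-174.14, I)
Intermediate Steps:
Function('n')(B) = Add(-3, Mul(Rational(1, 3), B))
Function('U')(S) = Add(Rational(-3, 2), Mul(Rational(1, 2), S)) (Function('U')(S) = Add(Mul(S, Rational(1, 2)), Mul(3, Rational(-1, 2))) = Add(Mul(Rational(1, 2), S), Rational(-3, 2)) = Add(Rational(-3, 2), Mul(Rational(1, 2), S)))
Function('A')(a) = Pow(Add(Rational(-13, 3), a), Rational(1, 2)) (Function('A')(a) = Pow(Add(Add(-3, Mul(Rational(1, 3), -4)), a), Rational(1, 2)) = Pow(Add(Add(-3, Rational(-4, 3)), a), Rational(1, 2)) = Pow(Add(Rational(-13, 3), a), Rational(1, 2)))
Mul(Function('A')(Mul(-1, Add(1, Function('U')(Add(-2, -1))))), -114) = Mul(Mul(Rational(1, 3), Pow(Add(-39, Mul(9, Mul(-1, Add(1, Add(Rational(-3, 2), Mul(Rational(1, 2), Add(-2, -1))))))), Rational(1, 2))), -114) = Mul(Mul(Rational(1, 3), Pow(Add(-39, Mul(9, Mul(-1, Add(1, Add(Rational(-3, 2), Mul(Rational(1, 2), -3)))))), Rational(1, 2))), -114) = Mul(Mul(Rational(1, 3), Pow(Add(-39, Mul(9, Mul(-1, Add(1, Add(Rational(-3, 2), Rational(-3, 2)))))), Rational(1, 2))), -114) = Mul(Mul(Rational(1, 3), Pow(Add(-39, Mul(9, Mul(-1, Add(1, -3)))), Rational(1, 2))), -114) = Mul(Mul(Rational(1, 3), Pow(Add(-39, Mul(9, Mul(-1, -2))), Rational(1, 2))), -114) = Mul(Mul(Rational(1, 3), Pow(Add(-39, Mul(9, 2)), Rational(1, 2))), -114) = Mul(Mul(Rational(1, 3), Pow(Add(-39, 18), Rational(1, 2))), -114) = Mul(Mul(Rational(1, 3), Pow(-21, Rational(1, 2))), -114) = Mul(Mul(Rational(1, 3), Mul(I, Pow(21, Rational(1, 2)))), -114) = Mul(Mul(Rational(1, 3), I, Pow(21, Rational(1, 2))), -114) = Mul(-38, I, Pow(21, Rational(1, 2)))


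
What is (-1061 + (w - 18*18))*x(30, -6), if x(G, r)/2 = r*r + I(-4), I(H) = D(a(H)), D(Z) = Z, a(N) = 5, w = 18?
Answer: -112094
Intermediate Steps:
I(H) = 5
x(G, r) = 10 + 2*r² (x(G, r) = 2*(r*r + 5) = 2*(r² + 5) = 2*(5 + r²) = 10 + 2*r²)
(-1061 + (w - 18*18))*x(30, -6) = (-1061 + (18 - 18*18))*(10 + 2*(-6)²) = (-1061 + (18 - 324))*(10 + 2*36) = (-1061 - 306)*(10 + 72) = -1367*82 = -112094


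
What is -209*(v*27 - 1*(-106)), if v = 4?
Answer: -44726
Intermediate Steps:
-209*(v*27 - 1*(-106)) = -209*(4*27 - 1*(-106)) = -209*(108 + 106) = -209*214 = -44726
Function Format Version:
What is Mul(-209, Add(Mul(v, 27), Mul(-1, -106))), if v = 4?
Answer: -44726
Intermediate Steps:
Mul(-209, Add(Mul(v, 27), Mul(-1, -106))) = Mul(-209, Add(Mul(4, 27), Mul(-1, -106))) = Mul(-209, Add(108, 106)) = Mul(-209, 214) = -44726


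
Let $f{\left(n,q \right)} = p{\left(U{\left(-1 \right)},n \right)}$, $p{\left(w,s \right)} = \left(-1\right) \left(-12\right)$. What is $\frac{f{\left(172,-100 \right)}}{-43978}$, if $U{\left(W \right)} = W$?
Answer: $- \frac{6}{21989} \approx -0.00027286$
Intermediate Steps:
$p{\left(w,s \right)} = 12$
$f{\left(n,q \right)} = 12$
$\frac{f{\left(172,-100 \right)}}{-43978} = \frac{12}{-43978} = 12 \left(- \frac{1}{43978}\right) = - \frac{6}{21989}$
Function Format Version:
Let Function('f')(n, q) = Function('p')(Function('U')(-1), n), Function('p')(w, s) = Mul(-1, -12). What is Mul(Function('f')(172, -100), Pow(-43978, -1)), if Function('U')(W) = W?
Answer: Rational(-6, 21989) ≈ -0.00027286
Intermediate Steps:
Function('p')(w, s) = 12
Function('f')(n, q) = 12
Mul(Function('f')(172, -100), Pow(-43978, -1)) = Mul(12, Pow(-43978, -1)) = Mul(12, Rational(-1, 43978)) = Rational(-6, 21989)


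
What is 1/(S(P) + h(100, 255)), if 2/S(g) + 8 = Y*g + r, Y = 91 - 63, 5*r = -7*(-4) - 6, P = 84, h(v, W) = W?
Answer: 5871/1497110 ≈ 0.0039216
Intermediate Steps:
r = 22/5 (r = (-7*(-4) - 6)/5 = (28 - 6)/5 = (⅕)*22 = 22/5 ≈ 4.4000)
Y = 28
S(g) = 2/(-18/5 + 28*g) (S(g) = 2/(-8 + (28*g + 22/5)) = 2/(-8 + (22/5 + 28*g)) = 2/(-18/5 + 28*g))
1/(S(P) + h(100, 255)) = 1/(5/(-9 + 70*84) + 255) = 1/(5/(-9 + 5880) + 255) = 1/(5/5871 + 255) = 1/(1497110/5871) = 5871/1497110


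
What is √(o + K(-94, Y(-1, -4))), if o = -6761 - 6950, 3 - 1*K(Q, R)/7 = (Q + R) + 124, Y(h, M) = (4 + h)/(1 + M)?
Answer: I*√13893 ≈ 117.87*I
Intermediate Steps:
Y(h, M) = (4 + h)/(1 + M)
K(Q, R) = -847 - 7*Q - 7*R (K(Q, R) = 21 - 7*((Q + R) + 124) = 21 - 7*(124 + Q + R) = 21 + (-868 - 7*Q - 7*R) = -847 - 7*Q - 7*R)
o = -13711
√(o + K(-94, Y(-1, -4))) = √(-13711 + (-847 - 7*(-94) - 7*(4 - 1)/(1 - 4))) = √(-13711 + (-847 + 658 - 7*3/(-3))) = √(-13711 + (-847 + 658 - (-7)*3/3)) = √(-13711 + (-847 + 658 - 7*(-1))) = √(-13711 + (-847 + 658 + 7)) = √(-13711 - 182) = √(-13893) = I*√13893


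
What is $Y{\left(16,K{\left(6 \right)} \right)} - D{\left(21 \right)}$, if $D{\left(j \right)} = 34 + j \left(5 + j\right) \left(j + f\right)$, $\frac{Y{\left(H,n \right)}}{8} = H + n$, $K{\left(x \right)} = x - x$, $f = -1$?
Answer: $-10826$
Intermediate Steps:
$K{\left(x \right)} = 0$
$Y{\left(H,n \right)} = 8 H + 8 n$ ($Y{\left(H,n \right)} = 8 \left(H + n\right) = 8 H + 8 n$)
$D{\left(j \right)} = 34 + j \left(-1 + j\right) \left(5 + j\right)$ ($D{\left(j \right)} = 34 + j \left(5 + j\right) \left(j - 1\right) = 34 + j \left(5 + j\right) \left(-1 + j\right) = 34 + j \left(-1 + j\right) \left(5 + j\right)$)
$Y{\left(16,K{\left(6 \right)} \right)} - D{\left(21 \right)} = \left(8 \cdot 16 + 8 \cdot 0\right) - \left(34 + 21^{3} - 105 + 4 \cdot 21^{2}\right) = \left(128 + 0\right) - \left(34 + 9261 - 105 + 4 \cdot 441\right) = 128 - \left(34 + 9261 - 105 + 1764\right) = 128 - 10954 = -10826$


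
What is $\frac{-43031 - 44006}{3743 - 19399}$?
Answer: $\frac{87037}{15656} \approx 5.5593$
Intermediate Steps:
$\frac{-43031 - 44006}{3743 - 19399} = - \frac{87037}{3743 - 19399} = - \frac{87037}{-15656} = \left(-87037\right) \left(- \frac{1}{15656}\right) = \frac{87037}{15656}$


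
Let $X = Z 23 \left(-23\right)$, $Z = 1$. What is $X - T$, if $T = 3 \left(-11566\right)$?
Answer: $34169$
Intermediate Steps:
$X = -529$ ($X = 1 \cdot 23 \left(-23\right) = 23 \left(-23\right) = -529$)
$T = -34698$
$X - T = -529 - -34698 = -529 + 34698 = 34169$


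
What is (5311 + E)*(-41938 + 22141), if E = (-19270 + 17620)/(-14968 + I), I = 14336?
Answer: -33241162497/316 ≈ -1.0519e+8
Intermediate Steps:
E = 825/316 (E = (-19270 + 17620)/(-14968 + 14336) = -1650/(-632) = -1650*(-1/632) = 825/316 ≈ 2.6108)
(5311 + E)*(-41938 + 22141) = (5311 + 825/316)*(-41938 + 22141) = (1679101/316)*(-19797) = -33241162497/316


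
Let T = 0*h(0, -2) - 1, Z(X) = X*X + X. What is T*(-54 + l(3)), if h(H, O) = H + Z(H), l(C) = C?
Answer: 51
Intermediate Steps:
Z(X) = X + X² (Z(X) = X² + X = X + X²)
h(H, O) = H + H*(1 + H)
T = -1 (T = 0*(0*(2 + 0)) - 1 = 0*(0*2) - 1 = 0*0 - 1 = 0 - 1 = -1)
T*(-54 + l(3)) = -(-54 + 3) = -1*(-51) = 51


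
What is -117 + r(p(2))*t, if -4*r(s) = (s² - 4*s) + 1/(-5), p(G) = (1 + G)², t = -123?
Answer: 6303/5 ≈ 1260.6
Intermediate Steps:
r(s) = 1/20 + s - s²/4 (r(s) = -((s² - 4*s) + 1/(-5))/4 = -((s² - 4*s) - ⅕)/4 = -(-⅕ + s² - 4*s)/4 = 1/20 + s - s²/4)
-117 + r(p(2))*t = -117 + (1/20 + (1 + 2)² - (1 + 2)⁴/4)*(-123) = -117 + (1/20 + 3² - (3²)²/4)*(-123) = -117 + (1/20 + 9 - ¼*9²)*(-123) = -117 + (1/20 + 9 - ¼*81)*(-123) = -117 + (1/20 + 9 - 81/4)*(-123) = -117 - 56/5*(-123) = -117 + 6888/5 = 6303/5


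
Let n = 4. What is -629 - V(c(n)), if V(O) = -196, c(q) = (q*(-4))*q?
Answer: -433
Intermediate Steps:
c(q) = -4*q² (c(q) = (-4*q)*q = -4*q²)
-629 - V(c(n)) = -629 - 1*(-196) = -629 + 196 = -433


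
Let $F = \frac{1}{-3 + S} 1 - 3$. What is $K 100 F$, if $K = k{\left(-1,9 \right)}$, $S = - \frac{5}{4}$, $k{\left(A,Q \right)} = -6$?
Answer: $\frac{33000}{17} \approx 1941.2$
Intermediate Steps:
$S = - \frac{5}{4}$ ($S = \left(-5\right) \frac{1}{4} = - \frac{5}{4} \approx -1.25$)
$K = -6$
$F = - \frac{55}{17}$ ($F = \frac{1}{-3 - \frac{5}{4}} \cdot 1 - 3 = \frac{1}{- \frac{17}{4}} \cdot 1 - 3 = \left(- \frac{4}{17}\right) 1 - 3 = - \frac{4}{17} - 3 = - \frac{55}{17} \approx -3.2353$)
$K 100 F = \left(-6\right) 100 \left(- \frac{55}{17}\right) = \left(-600\right) \left(- \frac{55}{17}\right) = \frac{33000}{17}$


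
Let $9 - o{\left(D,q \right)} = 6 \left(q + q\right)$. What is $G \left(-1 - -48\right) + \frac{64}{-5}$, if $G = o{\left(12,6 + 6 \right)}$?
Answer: $- \frac{31789}{5} \approx -6357.8$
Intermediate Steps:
$o{\left(D,q \right)} = 9 - 12 q$ ($o{\left(D,q \right)} = 9 - 6 \left(q + q\right) = 9 - 6 \cdot 2 q = 9 - 12 q$)
$G = -135$ ($G = 9 - 12 \left(6 + 6\right) = 9 - 144 = -135$)
$G \left(-1 - -48\right) + \frac{64}{-5} = - 135 \left(-1 - -48\right) + \frac{64}{-5} = - 135 \left(-1 + 48\right) + 64 \left(- \frac{1}{5}\right) = \left(-135\right) 47 - \frac{64}{5} = -6345 - \frac{64}{5} = - \frac{31789}{5}$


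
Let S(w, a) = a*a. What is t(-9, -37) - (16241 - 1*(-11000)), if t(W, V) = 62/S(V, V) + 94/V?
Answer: -37296345/1369 ≈ -27244.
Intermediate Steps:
S(w, a) = a²
t(W, V) = 62/V² + 94/V (t(W, V) = 62/(V²) + 94/V = 62/V² + 94/V)
t(-9, -37) - (16241 - 1*(-11000)) = 2*(31 + 47*(-37))/(-37)² - (16241 - 1*(-11000)) = 2*(1/1369)*(31 - 1739) - (16241 + 11000) = 2*(1/1369)*(-1708) - 1*27241 = -3416/1369 - 27241 = -37296345/1369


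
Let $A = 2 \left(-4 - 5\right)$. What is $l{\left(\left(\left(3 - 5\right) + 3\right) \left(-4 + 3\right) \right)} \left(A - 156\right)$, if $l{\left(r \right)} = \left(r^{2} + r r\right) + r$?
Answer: $-174$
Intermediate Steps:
$A = -18$ ($A = 2 \left(-9\right) = -18$)
$l{\left(r \right)} = r + 2 r^{2}$ ($l{\left(r \right)} = \left(r^{2} + r^{2}\right) + r = 2 r^{2} + r = r + 2 r^{2}$)
$l{\left(\left(\left(3 - 5\right) + 3\right) \left(-4 + 3\right) \right)} \left(A - 156\right) = \left(\left(3 - 5\right) + 3\right) \left(-4 + 3\right) \left(1 + 2 \left(\left(3 - 5\right) + 3\right) \left(-4 + 3\right)\right) \left(-18 - 156\right) = \left(-2 + 3\right) \left(-1\right) \left(1 + 2 \left(-2 + 3\right) \left(-1\right)\right) \left(-174\right) = 1 \left(-1\right) \left(1 + 2 \cdot 1 \left(-1\right)\right) \left(-174\right) = - (1 + 2 \left(-1\right)) \left(-174\right) = - (1 - 2) \left(-174\right) = \left(-1\right) \left(-1\right) \left(-174\right) = 1 \left(-174\right) = -174$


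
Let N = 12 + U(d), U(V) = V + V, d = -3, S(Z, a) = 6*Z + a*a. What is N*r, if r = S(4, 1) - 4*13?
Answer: -162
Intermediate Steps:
S(Z, a) = a² + 6*Z (S(Z, a) = 6*Z + a² = a² + 6*Z)
U(V) = 2*V
r = -27 (r = (1² + 6*4) - 4*13 = (1 + 24) - 52 = 25 - 52 = -27)
N = 6 (N = 12 + 2*(-3) = 12 - 6 = 6)
N*r = 6*(-27) = -162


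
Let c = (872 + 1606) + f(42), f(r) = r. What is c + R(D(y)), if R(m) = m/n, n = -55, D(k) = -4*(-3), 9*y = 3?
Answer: 138588/55 ≈ 2519.8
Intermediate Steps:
y = ⅓ (y = (⅑)*3 = ⅓ ≈ 0.33333)
D(k) = 12
R(m) = -m/55 (R(m) = m/(-55) = m*(-1/55) = -m/55)
c = 2520 (c = (872 + 1606) + 42 = 2478 + 42 = 2520)
c + R(D(y)) = 2520 - 1/55*12 = 2520 - 12/55 = 138588/55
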